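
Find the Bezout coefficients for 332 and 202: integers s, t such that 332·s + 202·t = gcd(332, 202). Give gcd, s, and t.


Euclidean algorithm on (332, 202) — divide until remainder is 0:
  332 = 1 · 202 + 130
  202 = 1 · 130 + 72
  130 = 1 · 72 + 58
  72 = 1 · 58 + 14
  58 = 4 · 14 + 2
  14 = 7 · 2 + 0
gcd(332, 202) = 2.
Track Bezout coefficients alongside the remainders: start with r₀ = 332 = a·1 + b·0 (s = 1, t = 0) and r₁ = 202 = a·0 + b·1 (s = 0, t = 1); each new remainder r_{k+1} = r_{k-1} − q_k·r_k inherits s_{k+1} = s_{k-1} − q_k·s_k, t_{k+1} = t_{k-1} − q_k·t_k, so r_k = a·s_k + b·t_k at every step:
  q = 1: r = 130, s = 1 − 1·0 = 1, t = 0 − 1·1 = -1  (check: 332·1 + 202·(-1) = 130)
  q = 1: r = 72, s = 0 − 1·1 = -1, t = 1 − 1·(-1) = 2  (check: 332·(-1) + 202·2 = 72)
  q = 1: r = 58, s = 1 − 1·(-1) = 2, t = -1 − 1·2 = -3  (check: 332·2 + 202·(-3) = 58)
  q = 1: r = 14, s = -1 − 1·2 = -3, t = 2 − 1·(-3) = 5  (check: 332·(-3) + 202·5 = 14)
  q = 4: r = 2, s = 2 − 4·(-3) = 14, t = -3 − 4·5 = -23  (check: 332·14 + 202·(-23) = 2)
The row with r = 2 (the gcd) gives the Bezout coefficients s = 14, t = -23.
Result: 332 · (14) + 202 · (-23) = 2.

gcd(332, 202) = 2; s = 14, t = -23 (check: 332·14 + 202·(-23) = 2).


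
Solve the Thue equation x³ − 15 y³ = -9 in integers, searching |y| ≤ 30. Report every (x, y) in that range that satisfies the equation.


The equation is x³ - 15y³ = -9. For fixed y, x³ = 15·y³ − 9, so a solution requires the RHS to be a perfect cube.
Strategy: iterate y from -30 to 30, compute RHS = 15·y³ − 9, and check whether it is a (positive or negative) perfect cube.
Check small values of y:
  y = 0: RHS = -9 is not a perfect cube.
  y = 1: RHS = 6 is not a perfect cube.
  y = -1: RHS = -24 is not a perfect cube.
  y = 2: RHS = 111 is not a perfect cube.
  y = -2: RHS = -129 is not a perfect cube.
  y = 3: RHS = 396 is not a perfect cube.
  y = -3: RHS = -414 is not a perfect cube.
Continuing the search up to |y| = 30 finds no solutions either.
No (x, y) in the scanned range satisfies the equation.

No integer solutions with |y| ≤ 30.


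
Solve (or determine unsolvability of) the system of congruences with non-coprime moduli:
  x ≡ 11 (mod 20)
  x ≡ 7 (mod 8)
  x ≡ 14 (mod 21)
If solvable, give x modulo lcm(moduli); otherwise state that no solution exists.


Moduli 20, 8, 21 are not pairwise coprime, so CRT works modulo lcm(m_i) when all pairwise compatibility conditions hold.
Pairwise compatibility: gcd(m_i, m_j) must divide a_i - a_j for every pair.
Merge one congruence at a time:
  Start: x ≡ 11 (mod 20).
  Combine with x ≡ 7 (mod 8): gcd(20, 8) = 4; 7 - 11 = -4, which IS divisible by 4, so compatible.
    Write x = 11 + 20·t and substitute into x ≡ 7 (mod 8): 20·t ≡ 7 − 11 = -4 (mod 8).
    Divide the congruence (and modulus) by g = 4: 5·t ≡ -1 (mod 2).
    Reduce coefficients mod 2: 1·t ≡ 1 (mod 2).
    So t ≡ 1 (mod 2).
    Then x = 11 + 20·1 = 31, valid modulo lcm(20, 8) = 40: x ≡ 31 (mod 40).
  Combine with x ≡ 14 (mod 21): gcd(40, 21) = 1; 14 - 31 = -17, which IS divisible by 1, so compatible.
    Write x = 31 + 40·t and substitute into x ≡ 14 (mod 21): 40·t ≡ 14 − 31 = -17 (mod 21).
    Reduce coefficients mod 21: 19·t ≡ 4 (mod 21).
    The inverse of 19 mod 21 is 10 (since 19·10 = 190 = 9·21 + 1), so t ≡ 10·4 = 40 ≡ 19 (mod 21).
    Then x = 31 + 40·19 = 791, valid modulo lcm(40, 21) = 840: x ≡ 791 (mod 840).
Verify: 791 mod 20 = 11, 791 mod 8 = 7, 791 mod 21 = 14.

x ≡ 791 (mod 840).


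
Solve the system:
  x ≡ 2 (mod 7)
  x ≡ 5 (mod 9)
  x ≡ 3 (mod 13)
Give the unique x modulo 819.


Moduli 7, 9, 13 are pairwise coprime; by CRT there is a unique solution modulo M = 7 · 9 · 13 = 819.
Solve pairwise, accumulating the modulus:
  Start with x ≡ 2 (mod 7).
  Combine with x ≡ 5 (mod 9): since gcd(7, 9) = 1, we get a unique residue mod 63.
    Write x = 2 + 7·t and substitute into x ≡ 5 (mod 9): 7·t ≡ 5 − 2 = 3 (mod 9).
    The inverse of 7 mod 9 is 4 (since 7·4 = 28 = 3·9 + 1), so t ≡ 4·3 = 12 ≡ 3 (mod 9).
    Then x = 2 + 7·3 = 23, valid modulo lcm(7, 9) = 63: x ≡ 23 (mod 63).
  Combine with x ≡ 3 (mod 13): since gcd(63, 13) = 1, we get a unique residue mod 819.
    Write x = 23 + 63·t and substitute into x ≡ 3 (mod 13): 63·t ≡ 3 − 23 = -20 (mod 13).
    Reduce coefficients mod 13: 11·t ≡ 6 (mod 13).
    The inverse of 11 mod 13 is 6 (since 11·6 = 66 = 5·13 + 1), so t ≡ 6·6 = 36 ≡ 10 (mod 13).
    Then x = 23 + 63·10 = 653, valid modulo lcm(63, 13) = 819: x ≡ 653 (mod 819).
Verify: 653 mod 7 = 2 ✓, 653 mod 9 = 5 ✓, 653 mod 13 = 3 ✓.

x ≡ 653 (mod 819).


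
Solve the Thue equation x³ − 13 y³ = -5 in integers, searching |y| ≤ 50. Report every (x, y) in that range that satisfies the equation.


The equation is x³ - 13y³ = -5. For fixed y, x³ = 13·y³ − 5, so a solution requires the RHS to be a perfect cube.
Strategy: iterate y from -50 to 50, compute RHS = 13·y³ − 5, and check whether it is a (positive or negative) perfect cube.
Check small values of y:
  y = 0: RHS = -5 is not a perfect cube.
  y = 1: RHS = 8 = (2)³ ⇒ x = 2 works.
  y = -1: RHS = -18 is not a perfect cube.
  y = 2: RHS = 99 is not a perfect cube.
  y = -2: RHS = -109 is not a perfect cube.
  y = 3: RHS = 346 is not a perfect cube.
  y = -3: RHS = -356 is not a perfect cube.
Continuing the search up to |y| = 50 finds no further solutions beyond those listed.
Collected solutions: (2, 1).

Solutions (with |y| ≤ 50): (2, 1).


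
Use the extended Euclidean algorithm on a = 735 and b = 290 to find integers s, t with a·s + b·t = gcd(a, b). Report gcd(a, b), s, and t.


Euclidean algorithm on (735, 290) — divide until remainder is 0:
  735 = 2 · 290 + 155
  290 = 1 · 155 + 135
  155 = 1 · 135 + 20
  135 = 6 · 20 + 15
  20 = 1 · 15 + 5
  15 = 3 · 5 + 0
gcd(735, 290) = 5.
Track Bezout coefficients alongside the remainders: start with r₀ = 735 = a·1 + b·0 (s = 1, t = 0) and r₁ = 290 = a·0 + b·1 (s = 0, t = 1); each new remainder r_{k+1} = r_{k-1} − q_k·r_k inherits s_{k+1} = s_{k-1} − q_k·s_k, t_{k+1} = t_{k-1} − q_k·t_k, so r_k = a·s_k + b·t_k at every step:
  q = 2: r = 155, s = 1 − 2·0 = 1, t = 0 − 2·1 = -2  (check: 735·1 + 290·(-2) = 155)
  q = 1: r = 135, s = 0 − 1·1 = -1, t = 1 − 1·(-2) = 3  (check: 735·(-1) + 290·3 = 135)
  q = 1: r = 20, s = 1 − 1·(-1) = 2, t = -2 − 1·3 = -5  (check: 735·2 + 290·(-5) = 20)
  q = 6: r = 15, s = -1 − 6·2 = -13, t = 3 − 6·(-5) = 33  (check: 735·(-13) + 290·33 = 15)
  q = 1: r = 5, s = 2 − 1·(-13) = 15, t = -5 − 1·33 = -38  (check: 735·15 + 290·(-38) = 5)
The row with r = 5 (the gcd) gives the Bezout coefficients s = 15, t = -38.
Result: 735 · (15) + 290 · (-38) = 5.

gcd(735, 290) = 5; s = 15, t = -38 (check: 735·15 + 290·(-38) = 5).


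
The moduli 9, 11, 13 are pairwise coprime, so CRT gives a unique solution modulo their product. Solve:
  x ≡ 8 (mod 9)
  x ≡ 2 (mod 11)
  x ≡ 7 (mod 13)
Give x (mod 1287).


Moduli 9, 11, 13 are pairwise coprime; by CRT there is a unique solution modulo M = 9 · 11 · 13 = 1287.
Solve pairwise, accumulating the modulus:
  Start with x ≡ 8 (mod 9).
  Combine with x ≡ 2 (mod 11): since gcd(9, 11) = 1, we get a unique residue mod 99.
    Write x = 8 + 9·t and substitute into x ≡ 2 (mod 11): 9·t ≡ 2 − 8 = -6 (mod 11).
    Reduce coefficients mod 11: 9·t ≡ 5 (mod 11).
    The inverse of 9 mod 11 is 5 (since 9·5 = 45 = 4·11 + 1), so t ≡ 5·5 = 25 ≡ 3 (mod 11).
    Then x = 8 + 9·3 = 35, valid modulo lcm(9, 11) = 99: x ≡ 35 (mod 99).
  Combine with x ≡ 7 (mod 13): since gcd(99, 13) = 1, we get a unique residue mod 1287.
    Write x = 35 + 99·t and substitute into x ≡ 7 (mod 13): 99·t ≡ 7 − 35 = -28 (mod 13).
    Reduce coefficients mod 13: 8·t ≡ 11 (mod 13).
    The inverse of 8 mod 13 is 5 (since 8·5 = 40 = 3·13 + 1), so t ≡ 5·11 = 55 ≡ 3 (mod 13).
    Then x = 35 + 99·3 = 332, valid modulo lcm(99, 13) = 1287: x ≡ 332 (mod 1287).
Verify: 332 mod 9 = 8 ✓, 332 mod 11 = 2 ✓, 332 mod 13 = 7 ✓.

x ≡ 332 (mod 1287).


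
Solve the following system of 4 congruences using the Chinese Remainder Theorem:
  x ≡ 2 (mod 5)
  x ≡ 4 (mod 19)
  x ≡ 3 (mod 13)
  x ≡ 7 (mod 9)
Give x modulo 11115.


Product of moduli M = 5 · 19 · 13 · 9 = 11115.
Merge one congruence at a time:
  Start: x ≡ 2 (mod 5).
  Combine with x ≡ 4 (mod 19); new modulus lcm = 95.
    Write x = 2 + 5·t and substitute into x ≡ 4 (mod 19): 5·t ≡ 4 − 2 = 2 (mod 19).
    The inverse of 5 mod 19 is 4 (since 5·4 = 20 = 1·19 + 1), so t ≡ 4·2 = 8 ≡ 8 (mod 19).
    Then x = 2 + 5·8 = 42, valid modulo lcm(5, 19) = 95: x ≡ 42 (mod 95).
  Combine with x ≡ 3 (mod 13); new modulus lcm = 1235.
    Write x = 42 + 95·t and substitute into x ≡ 3 (mod 13): 95·t ≡ 3 − 42 = -39 (mod 13).
    Reduce coefficients mod 13: 4·t ≡ 0 (mod 13).
    The inverse of 4 mod 13 is 10 (since 4·10 = 40 = 3·13 + 1), so t ≡ 10·0 = 0 ≡ 0 (mod 13).
    Then x = 42 + 95·0 = 42, valid modulo lcm(95, 13) = 1235: x ≡ 42 (mod 1235).
  Combine with x ≡ 7 (mod 9); new modulus lcm = 11115.
    Write x = 42 + 1235·t and substitute into x ≡ 7 (mod 9): 1235·t ≡ 7 − 42 = -35 (mod 9).
    Reduce coefficients mod 9: 2·t ≡ 1 (mod 9).
    The inverse of 2 mod 9 is 5 (since 2·5 = 10 = 1·9 + 1), so t ≡ 5·1 = 5 ≡ 5 (mod 9).
    Then x = 42 + 1235·5 = 6217, valid modulo lcm(1235, 9) = 11115: x ≡ 6217 (mod 11115).
Verify against each original: 6217 mod 5 = 2, 6217 mod 19 = 4, 6217 mod 13 = 3, 6217 mod 9 = 7.

x ≡ 6217 (mod 11115).


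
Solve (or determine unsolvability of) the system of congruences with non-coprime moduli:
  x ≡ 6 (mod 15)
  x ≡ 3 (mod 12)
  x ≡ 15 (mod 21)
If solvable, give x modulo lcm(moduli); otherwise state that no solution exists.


Moduli 15, 12, 21 are not pairwise coprime, so CRT works modulo lcm(m_i) when all pairwise compatibility conditions hold.
Pairwise compatibility: gcd(m_i, m_j) must divide a_i - a_j for every pair.
Merge one congruence at a time:
  Start: x ≡ 6 (mod 15).
  Combine with x ≡ 3 (mod 12): gcd(15, 12) = 3; 3 - 6 = -3, which IS divisible by 3, so compatible.
    Write x = 6 + 15·t and substitute into x ≡ 3 (mod 12): 15·t ≡ 3 − 6 = -3 (mod 12).
    Divide the congruence (and modulus) by g = 3: 5·t ≡ -1 (mod 4).
    Reduce coefficients mod 4: 1·t ≡ 3 (mod 4).
    So t ≡ 3 (mod 4).
    Then x = 6 + 15·3 = 51, valid modulo lcm(15, 12) = 60: x ≡ 51 (mod 60).
  Combine with x ≡ 15 (mod 21): gcd(60, 21) = 3; 15 - 51 = -36, which IS divisible by 3, so compatible.
    Write x = 51 + 60·t and substitute into x ≡ 15 (mod 21): 60·t ≡ 15 − 51 = -36 (mod 21).
    Divide the congruence (and modulus) by g = 3: 20·t ≡ -12 (mod 7).
    Reduce coefficients mod 7: 6·t ≡ 2 (mod 7).
    The inverse of 6 mod 7 is 6 (since 6·6 = 36 = 5·7 + 1), so t ≡ 6·2 = 12 ≡ 5 (mod 7).
    Then x = 51 + 60·5 = 351, valid modulo lcm(60, 21) = 420: x ≡ 351 (mod 420).
Verify: 351 mod 15 = 6, 351 mod 12 = 3, 351 mod 21 = 15.

x ≡ 351 (mod 420).


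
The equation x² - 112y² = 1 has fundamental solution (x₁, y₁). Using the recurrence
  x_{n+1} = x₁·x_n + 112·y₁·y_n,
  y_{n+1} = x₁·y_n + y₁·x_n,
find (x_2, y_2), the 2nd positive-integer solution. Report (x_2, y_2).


Step 1: Find the fundamental solution (x₁, y₁) of x² - 112y² = 1.
  Expand √112 as a continued fraction. a₀ = ⌊√112⌋ = 10; iterate m_{k+1} = d_k·a_k − m_k, d_{k+1} = (112 − m_{k+1}²)/d_k, a_{k+1} = ⌊(a₀ + m_{k+1})/d_{k+1}⌋ (starting m₀ = 0, d₀ = 1), with convergents p_k = a_k·p_{k-1} + p_{k-2}, q_k = a_k·q_{k-1} + q_{k-2} (p₋₁ = 1, q₋₁ = 0):
  k = 0: a₀ = 10; p₀/q₀ = 10/1; p₀² − 112·q₀² = 100 − 112 = -12.
  k = 1: m = 10, d = 12, a = ⌊(10 + 10)/12⌋ = 1; p/q = (1·10 + 1)/(1·1 + 0) = 11/1; p² − 112·q² = 121 − 112 = 9.
  k = 2: m = 2, d = 9, a = ⌊(10 + 2)/9⌋ = 1; p/q = (1·11 + 10)/(1·1 + 1) = 21/2; p² − 112·q² = 441 − 448 = -7.
  k = 3: m = 7, d = 7, a = ⌊(10 + 7)/7⌋ = 2; p/q = (2·21 + 11)/(2·2 + 1) = 53/5; p² − 112·q² = 2809 − 2800 = 9.
  k = 4: m = 7, d = 9, a = ⌊(10 + 7)/9⌋ = 1; p/q = (1·53 + 21)/(1·5 + 2) = 74/7; p² − 112·q² = 5476 − 5488 = -12.
  k = 5: m = 2, d = 12, a = ⌊(10 + 2)/12⌋ = 1; p/q = (1·74 + 53)/(1·7 + 5) = 127/12; p² − 112·q² = 16129 − 16128 = 1.
  The first convergent with p² − 112·q² = 1 gives the fundamental solution (x₁, y₁) = (127, 12).
Step 2: Apply the recurrence (x_{n+1}, y_{n+1}) = (x₁x_n + 112y₁y_n, x₁y_n + y₁x_n) repeatedly.
  From (x_1, y_1) = (127, 12): x_2 = 127·127 + 112·12·12 = 32257; y_2 = 127·12 + 12·127 = 3048.
Step 3: Verify x_2² - 112·y_2² = 1040514049 - 1040514048 = 1 (should be 1). ✓

(x_1, y_1) = (127, 12); (x_2, y_2) = (32257, 3048).


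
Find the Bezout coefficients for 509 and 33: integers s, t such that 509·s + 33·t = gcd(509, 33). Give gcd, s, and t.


Euclidean algorithm on (509, 33) — divide until remainder is 0:
  509 = 15 · 33 + 14
  33 = 2 · 14 + 5
  14 = 2 · 5 + 4
  5 = 1 · 4 + 1
  4 = 4 · 1 + 0
gcd(509, 33) = 1.
Track Bezout coefficients alongside the remainders: start with r₀ = 509 = a·1 + b·0 (s = 1, t = 0) and r₁ = 33 = a·0 + b·1 (s = 0, t = 1); each new remainder r_{k+1} = r_{k-1} − q_k·r_k inherits s_{k+1} = s_{k-1} − q_k·s_k, t_{k+1} = t_{k-1} − q_k·t_k, so r_k = a·s_k + b·t_k at every step:
  q = 15: r = 14, s = 1 − 15·0 = 1, t = 0 − 15·1 = -15  (check: 509·1 + 33·(-15) = 14)
  q = 2: r = 5, s = 0 − 2·1 = -2, t = 1 − 2·(-15) = 31  (check: 509·(-2) + 33·31 = 5)
  q = 2: r = 4, s = 1 − 2·(-2) = 5, t = -15 − 2·31 = -77  (check: 509·5 + 33·(-77) = 4)
  q = 1: r = 1, s = -2 − 1·5 = -7, t = 31 − 1·(-77) = 108  (check: 509·(-7) + 33·108 = 1)
The row with r = 1 (the gcd) gives the Bezout coefficients s = -7, t = 108.
Result: 509 · (-7) + 33 · (108) = 1.

gcd(509, 33) = 1; s = -7, t = 108 (check: 509·(-7) + 33·108 = 1).


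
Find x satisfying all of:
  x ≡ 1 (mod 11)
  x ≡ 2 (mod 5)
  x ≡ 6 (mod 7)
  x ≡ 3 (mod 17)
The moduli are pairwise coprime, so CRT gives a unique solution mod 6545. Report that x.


Product of moduli M = 11 · 5 · 7 · 17 = 6545.
Merge one congruence at a time:
  Start: x ≡ 1 (mod 11).
  Combine with x ≡ 2 (mod 5); new modulus lcm = 55.
    Write x = 1 + 11·t and substitute into x ≡ 2 (mod 5): 11·t ≡ 2 − 1 = 1 (mod 5).
    Reduce coefficients mod 5: 1·t ≡ 1 (mod 5).
    So t ≡ 1 (mod 5).
    Then x = 1 + 11·1 = 12, valid modulo lcm(11, 5) = 55: x ≡ 12 (mod 55).
  Combine with x ≡ 6 (mod 7); new modulus lcm = 385.
    Write x = 12 + 55·t and substitute into x ≡ 6 (mod 7): 55·t ≡ 6 − 12 = -6 (mod 7).
    Reduce coefficients mod 7: 6·t ≡ 1 (mod 7).
    The inverse of 6 mod 7 is 6 (since 6·6 = 36 = 5·7 + 1), so t ≡ 6·1 = 6 ≡ 6 (mod 7).
    Then x = 12 + 55·6 = 342, valid modulo lcm(55, 7) = 385: x ≡ 342 (mod 385).
  Combine with x ≡ 3 (mod 17); new modulus lcm = 6545.
    Write x = 342 + 385·t and substitute into x ≡ 3 (mod 17): 385·t ≡ 3 − 342 = -339 (mod 17).
    Reduce coefficients mod 17: 11·t ≡ 1 (mod 17).
    The inverse of 11 mod 17 is 14 (since 11·14 = 154 = 9·17 + 1), so t ≡ 14·1 = 14 ≡ 14 (mod 17).
    Then x = 342 + 385·14 = 5732, valid modulo lcm(385, 17) = 6545: x ≡ 5732 (mod 6545).
Verify against each original: 5732 mod 11 = 1, 5732 mod 5 = 2, 5732 mod 7 = 6, 5732 mod 17 = 3.

x ≡ 5732 (mod 6545).


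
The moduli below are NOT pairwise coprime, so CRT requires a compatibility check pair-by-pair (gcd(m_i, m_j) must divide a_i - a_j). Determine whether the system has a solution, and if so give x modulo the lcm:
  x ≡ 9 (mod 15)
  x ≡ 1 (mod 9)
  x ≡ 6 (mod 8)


Moduli 15, 9, 8 are not pairwise coprime, so CRT works modulo lcm(m_i) when all pairwise compatibility conditions hold.
Pairwise compatibility: gcd(m_i, m_j) must divide a_i - a_j for every pair.
Merge one congruence at a time:
  Start: x ≡ 9 (mod 15).
  Combine with x ≡ 1 (mod 9): gcd(15, 9) = 3, and 1 - 9 = -8 is NOT divisible by 3.
    ⇒ system is inconsistent (no integer solution).

No solution (the system is inconsistent).


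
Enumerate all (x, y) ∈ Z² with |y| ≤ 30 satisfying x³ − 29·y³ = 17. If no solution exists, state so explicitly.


The equation is x³ - 29y³ = 17. For fixed y, x³ = 29·y³ + 17, so a solution requires the RHS to be a perfect cube.
Strategy: iterate y from -30 to 30, compute RHS = 29·y³ + 17, and check whether it is a (positive or negative) perfect cube.
Check small values of y:
  y = 0: RHS = 17 is not a perfect cube.
  y = 1: RHS = 46 is not a perfect cube.
  y = -1: RHS = -12 is not a perfect cube.
  y = 2: RHS = 249 is not a perfect cube.
  y = -2: RHS = -215 is not a perfect cube.
  y = 3: RHS = 800 is not a perfect cube.
  y = -3: RHS = -766 is not a perfect cube.
Continuing the search up to |y| = 30 finds no solutions either.
No (x, y) in the scanned range satisfies the equation.

No integer solutions with |y| ≤ 30.


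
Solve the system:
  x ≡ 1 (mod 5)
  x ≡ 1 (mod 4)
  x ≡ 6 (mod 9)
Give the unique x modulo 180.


Moduli 5, 4, 9 are pairwise coprime; by CRT there is a unique solution modulo M = 5 · 4 · 9 = 180.
Solve pairwise, accumulating the modulus:
  Start with x ≡ 1 (mod 5).
  Combine with x ≡ 1 (mod 4): since gcd(5, 4) = 1, we get a unique residue mod 20.
    Write x = 1 + 5·t and substitute into x ≡ 1 (mod 4): 5·t ≡ 1 − 1 = 0 (mod 4).
    Reduce coefficients mod 4: 1·t ≡ 0 (mod 4).
    So t ≡ 0 (mod 4).
    Then x = 1 + 5·0 = 1, valid modulo lcm(5, 4) = 20: x ≡ 1 (mod 20).
  Combine with x ≡ 6 (mod 9): since gcd(20, 9) = 1, we get a unique residue mod 180.
    Write x = 1 + 20·t and substitute into x ≡ 6 (mod 9): 20·t ≡ 6 − 1 = 5 (mod 9).
    Reduce coefficients mod 9: 2·t ≡ 5 (mod 9).
    The inverse of 2 mod 9 is 5 (since 2·5 = 10 = 1·9 + 1), so t ≡ 5·5 = 25 ≡ 7 (mod 9).
    Then x = 1 + 20·7 = 141, valid modulo lcm(20, 9) = 180: x ≡ 141 (mod 180).
Verify: 141 mod 5 = 1 ✓, 141 mod 4 = 1 ✓, 141 mod 9 = 6 ✓.

x ≡ 141 (mod 180).


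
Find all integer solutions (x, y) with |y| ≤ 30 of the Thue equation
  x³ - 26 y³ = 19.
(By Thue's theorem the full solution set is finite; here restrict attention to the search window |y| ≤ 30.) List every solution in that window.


The equation is x³ - 26y³ = 19. For fixed y, x³ = 26·y³ + 19, so a solution requires the RHS to be a perfect cube.
Strategy: iterate y from -30 to 30, compute RHS = 26·y³ + 19, and check whether it is a (positive or negative) perfect cube.
Check small values of y:
  y = 0: RHS = 19 is not a perfect cube.
  y = 1: RHS = 45 is not a perfect cube.
  y = -1: RHS = -7 is not a perfect cube.
  y = 2: RHS = 227 is not a perfect cube.
  y = -2: RHS = -189 is not a perfect cube.
  y = 3: RHS = 721 is not a perfect cube.
  y = -3: RHS = -683 is not a perfect cube.
Continuing the search up to |y| = 30 finds no solutions either.
No (x, y) in the scanned range satisfies the equation.

No integer solutions with |y| ≤ 30.


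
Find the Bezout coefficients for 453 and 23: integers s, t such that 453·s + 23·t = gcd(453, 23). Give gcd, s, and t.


Euclidean algorithm on (453, 23) — divide until remainder is 0:
  453 = 19 · 23 + 16
  23 = 1 · 16 + 7
  16 = 2 · 7 + 2
  7 = 3 · 2 + 1
  2 = 2 · 1 + 0
gcd(453, 23) = 1.
Track Bezout coefficients alongside the remainders: start with r₀ = 453 = a·1 + b·0 (s = 1, t = 0) and r₁ = 23 = a·0 + b·1 (s = 0, t = 1); each new remainder r_{k+1} = r_{k-1} − q_k·r_k inherits s_{k+1} = s_{k-1} − q_k·s_k, t_{k+1} = t_{k-1} − q_k·t_k, so r_k = a·s_k + b·t_k at every step:
  q = 19: r = 16, s = 1 − 19·0 = 1, t = 0 − 19·1 = -19  (check: 453·1 + 23·(-19) = 16)
  q = 1: r = 7, s = 0 − 1·1 = -1, t = 1 − 1·(-19) = 20  (check: 453·(-1) + 23·20 = 7)
  q = 2: r = 2, s = 1 − 2·(-1) = 3, t = -19 − 2·20 = -59  (check: 453·3 + 23·(-59) = 2)
  q = 3: r = 1, s = -1 − 3·3 = -10, t = 20 − 3·(-59) = 197  (check: 453·(-10) + 23·197 = 1)
The row with r = 1 (the gcd) gives the Bezout coefficients s = -10, t = 197.
Result: 453 · (-10) + 23 · (197) = 1.

gcd(453, 23) = 1; s = -10, t = 197 (check: 453·(-10) + 23·197 = 1).


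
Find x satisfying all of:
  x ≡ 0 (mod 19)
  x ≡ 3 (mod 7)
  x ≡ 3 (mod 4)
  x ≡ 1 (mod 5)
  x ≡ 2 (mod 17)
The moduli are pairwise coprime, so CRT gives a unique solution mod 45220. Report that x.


Product of moduli M = 19 · 7 · 4 · 5 · 17 = 45220.
Merge one congruence at a time:
  Start: x ≡ 0 (mod 19).
  Combine with x ≡ 3 (mod 7); new modulus lcm = 133.
    Write x = 0 + 19·t and substitute into x ≡ 3 (mod 7): 19·t ≡ 3 − 0 = 3 (mod 7).
    Reduce coefficients mod 7: 5·t ≡ 3 (mod 7).
    The inverse of 5 mod 7 is 3 (since 5·3 = 15 = 2·7 + 1), so t ≡ 3·3 = 9 ≡ 2 (mod 7).
    Then x = 0 + 19·2 = 38, valid modulo lcm(19, 7) = 133: x ≡ 38 (mod 133).
  Combine with x ≡ 3 (mod 4); new modulus lcm = 532.
    Write x = 38 + 133·t and substitute into x ≡ 3 (mod 4): 133·t ≡ 3 − 38 = -35 (mod 4).
    Reduce coefficients mod 4: 1·t ≡ 1 (mod 4).
    So t ≡ 1 (mod 4).
    Then x = 38 + 133·1 = 171, valid modulo lcm(133, 4) = 532: x ≡ 171 (mod 532).
  Combine with x ≡ 1 (mod 5); new modulus lcm = 2660.
    Write x = 171 + 532·t and substitute into x ≡ 1 (mod 5): 532·t ≡ 1 − 171 = -170 (mod 5).
    Reduce coefficients mod 5: 2·t ≡ 0 (mod 5).
    The inverse of 2 mod 5 is 3 (since 2·3 = 6 = 1·5 + 1), so t ≡ 3·0 = 0 ≡ 0 (mod 5).
    Then x = 171 + 532·0 = 171, valid modulo lcm(532, 5) = 2660: x ≡ 171 (mod 2660).
  Combine with x ≡ 2 (mod 17); new modulus lcm = 45220.
    Write x = 171 + 2660·t and substitute into x ≡ 2 (mod 17): 2660·t ≡ 2 − 171 = -169 (mod 17).
    Reduce coefficients mod 17: 8·t ≡ 1 (mod 17).
    The inverse of 8 mod 17 is 15 (since 8·15 = 120 = 7·17 + 1), so t ≡ 15·1 = 15 ≡ 15 (mod 17).
    Then x = 171 + 2660·15 = 40071, valid modulo lcm(2660, 17) = 45220: x ≡ 40071 (mod 45220).
Verify against each original: 40071 mod 19 = 0, 40071 mod 7 = 3, 40071 mod 4 = 3, 40071 mod 5 = 1, 40071 mod 17 = 2.

x ≡ 40071 (mod 45220).


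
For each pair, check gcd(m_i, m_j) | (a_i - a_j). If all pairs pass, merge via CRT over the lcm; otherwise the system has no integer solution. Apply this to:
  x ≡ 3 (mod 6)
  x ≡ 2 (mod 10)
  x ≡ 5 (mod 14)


Moduli 6, 10, 14 are not pairwise coprime, so CRT works modulo lcm(m_i) when all pairwise compatibility conditions hold.
Pairwise compatibility: gcd(m_i, m_j) must divide a_i - a_j for every pair.
Merge one congruence at a time:
  Start: x ≡ 3 (mod 6).
  Combine with x ≡ 2 (mod 10): gcd(6, 10) = 2, and 2 - 3 = -1 is NOT divisible by 2.
    ⇒ system is inconsistent (no integer solution).

No solution (the system is inconsistent).


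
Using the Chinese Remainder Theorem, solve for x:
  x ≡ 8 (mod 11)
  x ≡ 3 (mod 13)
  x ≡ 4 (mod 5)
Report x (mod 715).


Moduli 11, 13, 5 are pairwise coprime; by CRT there is a unique solution modulo M = 11 · 13 · 5 = 715.
Solve pairwise, accumulating the modulus:
  Start with x ≡ 8 (mod 11).
  Combine with x ≡ 3 (mod 13): since gcd(11, 13) = 1, we get a unique residue mod 143.
    Write x = 8 + 11·t and substitute into x ≡ 3 (mod 13): 11·t ≡ 3 − 8 = -5 (mod 13).
    Reduce coefficients mod 13: 11·t ≡ 8 (mod 13).
    The inverse of 11 mod 13 is 6 (since 11·6 = 66 = 5·13 + 1), so t ≡ 6·8 = 48 ≡ 9 (mod 13).
    Then x = 8 + 11·9 = 107, valid modulo lcm(11, 13) = 143: x ≡ 107 (mod 143).
  Combine with x ≡ 4 (mod 5): since gcd(143, 5) = 1, we get a unique residue mod 715.
    Write x = 107 + 143·t and substitute into x ≡ 4 (mod 5): 143·t ≡ 4 − 107 = -103 (mod 5).
    Reduce coefficients mod 5: 3·t ≡ 2 (mod 5).
    The inverse of 3 mod 5 is 2 (since 3·2 = 6 = 1·5 + 1), so t ≡ 2·2 = 4 ≡ 4 (mod 5).
    Then x = 107 + 143·4 = 679, valid modulo lcm(143, 5) = 715: x ≡ 679 (mod 715).
Verify: 679 mod 11 = 8 ✓, 679 mod 13 = 3 ✓, 679 mod 5 = 4 ✓.

x ≡ 679 (mod 715).


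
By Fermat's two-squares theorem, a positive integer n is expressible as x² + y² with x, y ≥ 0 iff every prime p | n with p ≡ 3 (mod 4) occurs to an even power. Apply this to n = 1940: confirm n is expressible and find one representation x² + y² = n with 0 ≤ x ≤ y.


Step 1: Factor n = 1940 = 2^2 · 5 · 97.
Step 2: Check the mod-4 condition on each prime factor: 2 = 2 (special); 5 ≡ 1 (mod 4), exponent 1; 97 ≡ 1 (mod 4), exponent 1.
All primes ≡ 3 (mod 4) appear to even exponent (or don't appear), so by the two-squares theorem n IS expressible as a sum of two squares.
Step 3: Build a representation. Group n = k² · m with k = 2 and m = 5 · 97 = 485 (a product of primes ≡ 1 (mod 4)); a representation of m scales to one of n via (k·x)² + (k·y)² = k²(x² + y²). Each prime p ≡ 1 (mod 4) is itself a sum of two squares; find a² by testing p − a² for a perfect square:
  5: 5 − 1² = 4 = 2² ⇒ 5 = 1² + 2².
  97: 97 − 1² = 96, 97 − 2² = 93, 97 − 3² = 88, 97 − 4² = 81 = 9² ⇒ 97 = 4² + 9².
  Combine using the Brahmagupta–Fibonacci identity (a² + b²)(c² + d²) = (ac − bd)² + (ad + bc)² = (ac + bd)² + (ad − bc)²:
  5 · 97 = 485: from (1² + 2²)(4² + 9²), take (1·4 − 2·9, 1·9 + 2·4) = (4 − 18, 9 + 8) = (-14, 17); dropping signs (only squares matter) gives (14, 17); check 14² + 17² = 196 + 289 = 485 ✓.
  Scale by k = 2: (2·14, 2·17) = (28, 34).
Step 4: Order so x ≤ y and verify: 28² + 34² = 784 + 1156 = 1940 = n. ✓

n = 1940 = 28² + 34² (one valid representation with x ≤ y).


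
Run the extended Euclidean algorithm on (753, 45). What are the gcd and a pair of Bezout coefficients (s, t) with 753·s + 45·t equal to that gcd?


Euclidean algorithm on (753, 45) — divide until remainder is 0:
  753 = 16 · 45 + 33
  45 = 1 · 33 + 12
  33 = 2 · 12 + 9
  12 = 1 · 9 + 3
  9 = 3 · 3 + 0
gcd(753, 45) = 3.
Track Bezout coefficients alongside the remainders: start with r₀ = 753 = a·1 + b·0 (s = 1, t = 0) and r₁ = 45 = a·0 + b·1 (s = 0, t = 1); each new remainder r_{k+1} = r_{k-1} − q_k·r_k inherits s_{k+1} = s_{k-1} − q_k·s_k, t_{k+1} = t_{k-1} − q_k·t_k, so r_k = a·s_k + b·t_k at every step:
  q = 16: r = 33, s = 1 − 16·0 = 1, t = 0 − 16·1 = -16  (check: 753·1 + 45·(-16) = 33)
  q = 1: r = 12, s = 0 − 1·1 = -1, t = 1 − 1·(-16) = 17  (check: 753·(-1) + 45·17 = 12)
  q = 2: r = 9, s = 1 − 2·(-1) = 3, t = -16 − 2·17 = -50  (check: 753·3 + 45·(-50) = 9)
  q = 1: r = 3, s = -1 − 1·3 = -4, t = 17 − 1·(-50) = 67  (check: 753·(-4) + 45·67 = 3)
The row with r = 3 (the gcd) gives the Bezout coefficients s = -4, t = 67.
Result: 753 · (-4) + 45 · (67) = 3.

gcd(753, 45) = 3; s = -4, t = 67 (check: 753·(-4) + 45·67 = 3).


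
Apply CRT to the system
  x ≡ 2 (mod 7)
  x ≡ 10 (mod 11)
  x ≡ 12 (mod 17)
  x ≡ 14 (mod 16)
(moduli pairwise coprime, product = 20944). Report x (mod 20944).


Product of moduli M = 7 · 11 · 17 · 16 = 20944.
Merge one congruence at a time:
  Start: x ≡ 2 (mod 7).
  Combine with x ≡ 10 (mod 11); new modulus lcm = 77.
    Write x = 2 + 7·t and substitute into x ≡ 10 (mod 11): 7·t ≡ 10 − 2 = 8 (mod 11).
    The inverse of 7 mod 11 is 8 (since 7·8 = 56 = 5·11 + 1), so t ≡ 8·8 = 64 ≡ 9 (mod 11).
    Then x = 2 + 7·9 = 65, valid modulo lcm(7, 11) = 77: x ≡ 65 (mod 77).
  Combine with x ≡ 12 (mod 17); new modulus lcm = 1309.
    Write x = 65 + 77·t and substitute into x ≡ 12 (mod 17): 77·t ≡ 12 − 65 = -53 (mod 17).
    Reduce coefficients mod 17: 9·t ≡ 15 (mod 17).
    The inverse of 9 mod 17 is 2 (since 9·2 = 18 = 1·17 + 1), so t ≡ 2·15 = 30 ≡ 13 (mod 17).
    Then x = 65 + 77·13 = 1066, valid modulo lcm(77, 17) = 1309: x ≡ 1066 (mod 1309).
  Combine with x ≡ 14 (mod 16); new modulus lcm = 20944.
    Write x = 1066 + 1309·t and substitute into x ≡ 14 (mod 16): 1309·t ≡ 14 − 1066 = -1052 (mod 16).
    Reduce coefficients mod 16: 13·t ≡ 4 (mod 16).
    The inverse of 13 mod 16 is 5 (since 13·5 = 65 = 4·16 + 1), so t ≡ 5·4 = 20 ≡ 4 (mod 16).
    Then x = 1066 + 1309·4 = 6302, valid modulo lcm(1309, 16) = 20944: x ≡ 6302 (mod 20944).
Verify against each original: 6302 mod 7 = 2, 6302 mod 11 = 10, 6302 mod 17 = 12, 6302 mod 16 = 14.

x ≡ 6302 (mod 20944).


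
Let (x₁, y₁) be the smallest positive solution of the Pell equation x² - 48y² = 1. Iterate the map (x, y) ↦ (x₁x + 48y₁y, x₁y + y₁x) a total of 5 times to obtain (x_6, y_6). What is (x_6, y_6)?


Step 1: Find the fundamental solution (x₁, y₁) of x² - 48y² = 1.
  Expand √48 as a continued fraction. a₀ = ⌊√48⌋ = 6; iterate m_{k+1} = d_k·a_k − m_k, d_{k+1} = (48 − m_{k+1}²)/d_k, a_{k+1} = ⌊(a₀ + m_{k+1})/d_{k+1}⌋ (starting m₀ = 0, d₀ = 1), with convergents p_k = a_k·p_{k-1} + p_{k-2}, q_k = a_k·q_{k-1} + q_{k-2} (p₋₁ = 1, q₋₁ = 0):
  k = 0: a₀ = 6; p₀/q₀ = 6/1; p₀² − 48·q₀² = 36 − 48 = -12.
  k = 1: m = 6, d = 12, a = ⌊(6 + 6)/12⌋ = 1; p/q = (1·6 + 1)/(1·1 + 0) = 7/1; p² − 48·q² = 49 − 48 = 1.
  The first convergent with p² − 48·q² = 1 gives the fundamental solution (x₁, y₁) = (7, 1).
Step 2: Apply the recurrence (x_{n+1}, y_{n+1}) = (x₁x_n + 48y₁y_n, x₁y_n + y₁x_n) repeatedly.
  From (x_1, y_1) = (7, 1): x_2 = 7·7 + 48·1·1 = 97; y_2 = 7·1 + 1·7 = 14.
  From (x_2, y_2) = (97, 14): x_3 = 7·97 + 48·1·14 = 1351; y_3 = 7·14 + 1·97 = 195.
  From (x_3, y_3) = (1351, 195): x_4 = 7·1351 + 48·1·195 = 18817; y_4 = 7·195 + 1·1351 = 2716.
  From (x_4, y_4) = (18817, 2716): x_5 = 7·18817 + 48·1·2716 = 262087; y_5 = 7·2716 + 1·18817 = 37829.
  From (x_5, y_5) = (262087, 37829): x_6 = 7·262087 + 48·1·37829 = 3650401; y_6 = 7·37829 + 1·262087 = 526890.
Step 3: Verify x_6² - 48·y_6² = 13325427460801 - 13325427460800 = 1 (should be 1). ✓

(x_1, y_1) = (7, 1); (x_6, y_6) = (3650401, 526890).


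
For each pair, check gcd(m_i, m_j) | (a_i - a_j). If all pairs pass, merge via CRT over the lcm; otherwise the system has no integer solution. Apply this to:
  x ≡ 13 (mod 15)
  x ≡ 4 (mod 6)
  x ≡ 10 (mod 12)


Moduli 15, 6, 12 are not pairwise coprime, so CRT works modulo lcm(m_i) when all pairwise compatibility conditions hold.
Pairwise compatibility: gcd(m_i, m_j) must divide a_i - a_j for every pair.
Merge one congruence at a time:
  Start: x ≡ 13 (mod 15).
  Combine with x ≡ 4 (mod 6): gcd(15, 6) = 3; 4 - 13 = -9, which IS divisible by 3, so compatible.
    Write x = 13 + 15·t and substitute into x ≡ 4 (mod 6): 15·t ≡ 4 − 13 = -9 (mod 6).
    Divide the congruence (and modulus) by g = 3: 5·t ≡ -3 (mod 2).
    Reduce coefficients mod 2: 1·t ≡ 1 (mod 2).
    So t ≡ 1 (mod 2).
    Then x = 13 + 15·1 = 28, valid modulo lcm(15, 6) = 30: x ≡ 28 (mod 30).
  Combine with x ≡ 10 (mod 12): gcd(30, 12) = 6; 10 - 28 = -18, which IS divisible by 6, so compatible.
    Write x = 28 + 30·t and substitute into x ≡ 10 (mod 12): 30·t ≡ 10 − 28 = -18 (mod 12).
    Divide the congruence (and modulus) by g = 6: 5·t ≡ -3 (mod 2).
    Reduce coefficients mod 2: 1·t ≡ 1 (mod 2).
    So t ≡ 1 (mod 2).
    Then x = 28 + 30·1 = 58, valid modulo lcm(30, 12) = 60: x ≡ 58 (mod 60).
Verify: 58 mod 15 = 13, 58 mod 6 = 4, 58 mod 12 = 10.

x ≡ 58 (mod 60).


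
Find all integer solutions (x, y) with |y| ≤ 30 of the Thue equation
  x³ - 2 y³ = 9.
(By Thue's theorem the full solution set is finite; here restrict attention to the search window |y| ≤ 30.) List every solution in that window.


The equation is x³ - 2y³ = 9. For fixed y, x³ = 2·y³ + 9, so a solution requires the RHS to be a perfect cube.
Strategy: iterate y from -30 to 30, compute RHS = 2·y³ + 9, and check whether it is a (positive or negative) perfect cube.
Check small values of y:
  y = 0: RHS = 9 is not a perfect cube.
  y = 1: RHS = 11 is not a perfect cube.
  y = -1: RHS = 7 is not a perfect cube.
  y = 2: RHS = 25 is not a perfect cube.
  y = -2: RHS = -7 is not a perfect cube.
  y = 3: RHS = 63 is not a perfect cube.
  y = -3: RHS = -45 is not a perfect cube.
Continuing the search up to |y| = 30 finds no solutions either.
No (x, y) in the scanned range satisfies the equation.

No integer solutions with |y| ≤ 30.


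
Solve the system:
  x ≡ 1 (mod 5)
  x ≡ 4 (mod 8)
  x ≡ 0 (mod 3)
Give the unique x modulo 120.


Moduli 5, 8, 3 are pairwise coprime; by CRT there is a unique solution modulo M = 5 · 8 · 3 = 120.
Solve pairwise, accumulating the modulus:
  Start with x ≡ 1 (mod 5).
  Combine with x ≡ 4 (mod 8): since gcd(5, 8) = 1, we get a unique residue mod 40.
    Write x = 1 + 5·t and substitute into x ≡ 4 (mod 8): 5·t ≡ 4 − 1 = 3 (mod 8).
    The inverse of 5 mod 8 is 5 (since 5·5 = 25 = 3·8 + 1), so t ≡ 5·3 = 15 ≡ 7 (mod 8).
    Then x = 1 + 5·7 = 36, valid modulo lcm(5, 8) = 40: x ≡ 36 (mod 40).
  Combine with x ≡ 0 (mod 3): since gcd(40, 3) = 1, we get a unique residue mod 120.
    Write x = 36 + 40·t and substitute into x ≡ 0 (mod 3): 40·t ≡ 0 − 36 = -36 (mod 3).
    Reduce coefficients mod 3: 1·t ≡ 0 (mod 3).
    So t ≡ 0 (mod 3).
    Then x = 36 + 40·0 = 36, valid modulo lcm(40, 3) = 120: x ≡ 36 (mod 120).
Verify: 36 mod 5 = 1 ✓, 36 mod 8 = 4 ✓, 36 mod 3 = 0 ✓.

x ≡ 36 (mod 120).


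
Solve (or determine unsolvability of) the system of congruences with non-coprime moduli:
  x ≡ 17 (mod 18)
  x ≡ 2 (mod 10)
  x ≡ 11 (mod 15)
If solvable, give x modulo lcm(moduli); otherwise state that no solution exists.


Moduli 18, 10, 15 are not pairwise coprime, so CRT works modulo lcm(m_i) when all pairwise compatibility conditions hold.
Pairwise compatibility: gcd(m_i, m_j) must divide a_i - a_j for every pair.
Merge one congruence at a time:
  Start: x ≡ 17 (mod 18).
  Combine with x ≡ 2 (mod 10): gcd(18, 10) = 2, and 2 - 17 = -15 is NOT divisible by 2.
    ⇒ system is inconsistent (no integer solution).

No solution (the system is inconsistent).


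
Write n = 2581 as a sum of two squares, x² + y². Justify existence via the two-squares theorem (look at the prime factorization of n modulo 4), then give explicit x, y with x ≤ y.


Step 1: Factor n = 2581 = 29 · 89.
Step 2: Check the mod-4 condition on each prime factor: 29 ≡ 1 (mod 4), exponent 1; 89 ≡ 1 (mod 4), exponent 1.
All primes ≡ 3 (mod 4) appear to even exponent (or don't appear), so by the two-squares theorem n IS expressible as a sum of two squares.
Step 3: Build a representation. Here n = 29 · 89 is a product of primes ≡ 1 (mod 4). Each prime p ≡ 1 (mod 4) is itself a sum of two squares; find a² by testing p − a² for a perfect square:
  29: 29 − 1² = 28, 29 − 2² = 25 = 5² ⇒ 29 = 2² + 5².
  89: 89 − 1² = 88, 89 − 2² = 85, 89 − 3² = 80, 89 − 4² = 73, 89 − 5² = 64 = 8² ⇒ 89 = 5² + 8².
  Combine using the Brahmagupta–Fibonacci identity (a² + b²)(c² + d²) = (ac − bd)² + (ad + bc)² = (ac + bd)² + (ad − bc)²:
  29 · 89 = 2581: from (2² + 5²)(5² + 8²), take (2·5 − 5·8, 2·8 + 5·5) = (10 − 40, 16 + 25) = (-30, 41); dropping signs (only squares matter) gives (30, 41); check 30² + 41² = 900 + 1681 = 2581 ✓.
Step 4: Order so x ≤ y and verify: 30² + 41² = 900 + 1681 = 2581 = n. ✓

n = 2581 = 30² + 41² (one valid representation with x ≤ y).


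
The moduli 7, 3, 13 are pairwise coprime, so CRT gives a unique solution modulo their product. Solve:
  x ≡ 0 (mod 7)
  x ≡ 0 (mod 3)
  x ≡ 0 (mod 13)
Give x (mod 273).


Moduli 7, 3, 13 are pairwise coprime; by CRT there is a unique solution modulo M = 7 · 3 · 13 = 273.
Solve pairwise, accumulating the modulus:
  Start with x ≡ 0 (mod 7).
  Combine with x ≡ 0 (mod 3): since gcd(7, 3) = 1, we get a unique residue mod 21.
    Write x = 0 + 7·t and substitute into x ≡ 0 (mod 3): 7·t ≡ 0 − 0 = 0 (mod 3).
    Reduce coefficients mod 3: 1·t ≡ 0 (mod 3).
    So t ≡ 0 (mod 3).
    Then x = 0 + 7·0 = 0, valid modulo lcm(7, 3) = 21: x ≡ 0 (mod 21).
  Combine with x ≡ 0 (mod 13): since gcd(21, 13) = 1, we get a unique residue mod 273.
    Write x = 0 + 21·t and substitute into x ≡ 0 (mod 13): 21·t ≡ 0 − 0 = 0 (mod 13).
    Reduce coefficients mod 13: 8·t ≡ 0 (mod 13).
    The inverse of 8 mod 13 is 5 (since 8·5 = 40 = 3·13 + 1), so t ≡ 5·0 = 0 ≡ 0 (mod 13).
    Then x = 0 + 21·0 = 0, valid modulo lcm(21, 13) = 273: x ≡ 0 (mod 273).
Verify: 0 mod 7 = 0 ✓, 0 mod 3 = 0 ✓, 0 mod 13 = 0 ✓.

x ≡ 0 (mod 273).


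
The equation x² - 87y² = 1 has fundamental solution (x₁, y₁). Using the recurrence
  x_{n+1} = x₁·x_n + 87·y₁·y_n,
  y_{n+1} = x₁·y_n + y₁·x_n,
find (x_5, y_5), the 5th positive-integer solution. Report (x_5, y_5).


Step 1: Find the fundamental solution (x₁, y₁) of x² - 87y² = 1.
  Expand √87 as a continued fraction. a₀ = ⌊√87⌋ = 9; iterate m_{k+1} = d_k·a_k − m_k, d_{k+1} = (87 − m_{k+1}²)/d_k, a_{k+1} = ⌊(a₀ + m_{k+1})/d_{k+1}⌋ (starting m₀ = 0, d₀ = 1), with convergents p_k = a_k·p_{k-1} + p_{k-2}, q_k = a_k·q_{k-1} + q_{k-2} (p₋₁ = 1, q₋₁ = 0):
  k = 0: a₀ = 9; p₀/q₀ = 9/1; p₀² − 87·q₀² = 81 − 87 = -6.
  k = 1: m = 9, d = 6, a = ⌊(9 + 9)/6⌋ = 3; p/q = (3·9 + 1)/(3·1 + 0) = 28/3; p² − 87·q² = 784 − 783 = 1.
  The first convergent with p² − 87·q² = 1 gives the fundamental solution (x₁, y₁) = (28, 3).
Step 2: Apply the recurrence (x_{n+1}, y_{n+1}) = (x₁x_n + 87y₁y_n, x₁y_n + y₁x_n) repeatedly.
  From (x_1, y_1) = (28, 3): x_2 = 28·28 + 87·3·3 = 1567; y_2 = 28·3 + 3·28 = 168.
  From (x_2, y_2) = (1567, 168): x_3 = 28·1567 + 87·3·168 = 87724; y_3 = 28·168 + 3·1567 = 9405.
  From (x_3, y_3) = (87724, 9405): x_4 = 28·87724 + 87·3·9405 = 4910977; y_4 = 28·9405 + 3·87724 = 526512.
  From (x_4, y_4) = (4910977, 526512): x_5 = 28·4910977 + 87·3·526512 = 274926988; y_5 = 28·526512 + 3·4910977 = 29475267.
Step 3: Verify x_5² - 87·y_5² = 75584848730752144 - 75584848730752143 = 1 (should be 1). ✓

(x_1, y_1) = (28, 3); (x_5, y_5) = (274926988, 29475267).


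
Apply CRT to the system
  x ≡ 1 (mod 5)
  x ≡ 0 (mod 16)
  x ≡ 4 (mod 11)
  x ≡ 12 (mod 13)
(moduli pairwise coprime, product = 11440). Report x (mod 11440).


Product of moduli M = 5 · 16 · 11 · 13 = 11440.
Merge one congruence at a time:
  Start: x ≡ 1 (mod 5).
  Combine with x ≡ 0 (mod 16); new modulus lcm = 80.
    Write x = 1 + 5·t and substitute into x ≡ 0 (mod 16): 5·t ≡ 0 − 1 = -1 (mod 16).
    Reduce coefficients mod 16: 5·t ≡ 15 (mod 16).
    The inverse of 5 mod 16 is 13 (since 5·13 = 65 = 4·16 + 1), so t ≡ 13·15 = 195 ≡ 3 (mod 16).
    Then x = 1 + 5·3 = 16, valid modulo lcm(5, 16) = 80: x ≡ 16 (mod 80).
  Combine with x ≡ 4 (mod 11); new modulus lcm = 880.
    Write x = 16 + 80·t and substitute into x ≡ 4 (mod 11): 80·t ≡ 4 − 16 = -12 (mod 11).
    Reduce coefficients mod 11: 3·t ≡ 10 (mod 11).
    The inverse of 3 mod 11 is 4 (since 3·4 = 12 = 1·11 + 1), so t ≡ 4·10 = 40 ≡ 7 (mod 11).
    Then x = 16 + 80·7 = 576, valid modulo lcm(80, 11) = 880: x ≡ 576 (mod 880).
  Combine with x ≡ 12 (mod 13); new modulus lcm = 11440.
    Write x = 576 + 880·t and substitute into x ≡ 12 (mod 13): 880·t ≡ 12 − 576 = -564 (mod 13).
    Reduce coefficients mod 13: 9·t ≡ 8 (mod 13).
    The inverse of 9 mod 13 is 3 (since 9·3 = 27 = 2·13 + 1), so t ≡ 3·8 = 24 ≡ 11 (mod 13).
    Then x = 576 + 880·11 = 10256, valid modulo lcm(880, 13) = 11440: x ≡ 10256 (mod 11440).
Verify against each original: 10256 mod 5 = 1, 10256 mod 16 = 0, 10256 mod 11 = 4, 10256 mod 13 = 12.

x ≡ 10256 (mod 11440).


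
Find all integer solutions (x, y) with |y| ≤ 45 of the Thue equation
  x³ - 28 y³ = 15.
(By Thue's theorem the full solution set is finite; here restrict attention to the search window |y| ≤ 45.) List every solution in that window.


The equation is x³ - 28y³ = 15. For fixed y, x³ = 28·y³ + 15, so a solution requires the RHS to be a perfect cube.
Strategy: iterate y from -45 to 45, compute RHS = 28·y³ + 15, and check whether it is a (positive or negative) perfect cube.
Check small values of y:
  y = 0: RHS = 15 is not a perfect cube.
  y = 1: RHS = 43 is not a perfect cube.
  y = -1: RHS = -13 is not a perfect cube.
  y = 2: RHS = 239 is not a perfect cube.
  y = -2: RHS = -209 is not a perfect cube.
  y = 3: RHS = 771 is not a perfect cube.
  y = -3: RHS = -741 is not a perfect cube.
Continuing the search up to |y| = 45 finds no solutions either.
No (x, y) in the scanned range satisfies the equation.

No integer solutions with |y| ≤ 45.
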